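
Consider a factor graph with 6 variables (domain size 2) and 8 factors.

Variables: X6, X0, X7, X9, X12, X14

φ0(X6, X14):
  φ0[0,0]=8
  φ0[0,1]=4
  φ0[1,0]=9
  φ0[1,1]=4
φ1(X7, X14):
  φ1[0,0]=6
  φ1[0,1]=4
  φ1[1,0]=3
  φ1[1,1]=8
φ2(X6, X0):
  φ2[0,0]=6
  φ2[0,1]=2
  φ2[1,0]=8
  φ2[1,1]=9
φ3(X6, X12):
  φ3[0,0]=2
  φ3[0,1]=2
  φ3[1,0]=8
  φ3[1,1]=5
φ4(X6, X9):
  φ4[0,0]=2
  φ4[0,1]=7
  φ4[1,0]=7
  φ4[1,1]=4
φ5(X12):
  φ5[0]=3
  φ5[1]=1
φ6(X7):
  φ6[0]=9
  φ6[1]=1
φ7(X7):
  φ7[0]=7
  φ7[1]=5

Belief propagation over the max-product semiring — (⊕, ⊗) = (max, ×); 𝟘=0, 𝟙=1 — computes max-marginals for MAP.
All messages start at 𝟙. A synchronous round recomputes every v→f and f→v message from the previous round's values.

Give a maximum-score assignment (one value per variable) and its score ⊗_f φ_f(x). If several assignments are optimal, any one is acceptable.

assignment: (X6=1, X0=1, X7=0, X9=0, X12=0, X14=0); score = 5143824

init: all messages = 𝟙 over 2 values
r1 m[φ0→X6] = [8, 9]
r1 m[φ0→X14] = [9, 4]
r1 m[φ1→X7] = [6, 8]
r1 m[φ1→X14] = [6, 8]
r1 m[φ2→X6] = [6, 9]
r1 m[φ2→X0] = [8, 9]
r1 m[φ3→X6] = [2, 8]
r1 m[φ3→X12] = [8, 5]
r1 m[φ4→X6] = [7, 7]
r1 m[φ4→X9] = [7, 7]
r1 m[φ5→X12] = [3, 1]
r1 m[φ6→X7] = [9, 1]
r1 m[φ7→X7] = [7, 5]
r1 m[X6→φ0] = [1, 1]
r1 m[X6→φ2] = [1, 1]
r1 m[X6→φ3] = [1, 1]
r1 m[X6→φ4] = [1, 1]
r1 m[X0→φ2] = [1, 1]
r1 m[X7→φ1] = [1, 1]
r1 m[X7→φ6] = [1, 1]
r1 m[X7→φ7] = [1, 1]
r1 m[X9→φ4] = [1, 1]
r1 m[X12→φ3] = [1, 1]
r1 m[X12→φ5] = [1, 1]
r1 m[X14→φ0] = [1, 1]
r1 m[X14→φ1] = [1, 1]
r2 m[φ0→X6] = [8, 9]
r2 m[φ0→X14] = [9, 4]
r2 m[φ1→X7] = [6, 8]
r2 m[φ1→X14] = [6, 8]
r2 m[φ2→X6] = [6, 9]
r2 m[φ2→X0] = [8, 9]
r2 m[φ3→X6] = [2, 8]
r2 m[φ3→X12] = [8, 5]
r2 m[φ4→X6] = [7, 7]
r2 m[φ4→X9] = [7, 7]
r2 m[φ5→X12] = [3, 1]
r2 m[φ6→X7] = [9, 1]
r2 m[φ7→X7] = [7, 5]
r2 m[X6→φ0] = [84, 504]
r2 m[X6→φ2] = [112, 504]
r2 m[X6→φ3] = [336, 567]
r2 m[X6→φ4] = [96, 648]
r2 m[X0→φ2] = [1, 1]
r2 m[X7→φ1] = [63, 5]
r2 m[X7→φ6] = [42, 40]
r2 m[X7→φ7] = [54, 8]
r2 m[X9→φ4] = [1, 1]
r2 m[X12→φ3] = [3, 1]
r2 m[X12→φ5] = [8, 5]
r2 m[X14→φ0] = [6, 8]
r2 m[X14→φ1] = [9, 4]
r3 m[φ0→X6] = [48, 54]
r3 m[φ0→X14] = [4536, 2016]
r3 m[φ1→X7] = [54, 32]
r3 m[φ1→X14] = [378, 252]
r3 m[φ2→X6] = [6, 9]
r3 m[φ2→X0] = [4032, 4536]
r3 m[φ3→X6] = [6, 24]
r3 m[φ3→X12] = [4536, 2835]
r3 m[φ4→X6] = [7, 7]
r3 m[φ4→X9] = [4536, 2592]
r3 m[φ5→X12] = [3, 1]
r3 m[φ6→X7] = [9, 1]
r3 m[φ7→X7] = [7, 5]
r3 m[X6→φ0] = [84, 504]
r3 m[X6→φ2] = [112, 504]
r3 m[X6→φ3] = [336, 567]
r3 m[X6→φ4] = [96, 648]
r3 m[X0→φ2] = [1, 1]
r3 m[X7→φ1] = [63, 5]
r3 m[X7→φ6] = [42, 40]
r3 m[X7→φ7] = [54, 8]
r3 m[X9→φ4] = [1, 1]
r3 m[X12→φ3] = [3, 1]
r3 m[X12→φ5] = [8, 5]
r3 m[X14→φ0] = [6, 8]
r3 m[X14→φ1] = [9, 4]
r4 m[φ0→X6] = [48, 54]
r4 m[φ0→X14] = [4536, 2016]
r4 m[φ1→X7] = [54, 32]
r4 m[φ1→X14] = [378, 252]
r4 m[φ2→X6] = [6, 9]
r4 m[φ2→X0] = [4032, 4536]
r4 m[φ3→X6] = [6, 24]
r4 m[φ3→X12] = [4536, 2835]
r4 m[φ4→X6] = [7, 7]
r4 m[φ4→X9] = [4536, 2592]
r4 m[φ5→X12] = [3, 1]
r4 m[φ6→X7] = [9, 1]
r4 m[φ7→X7] = [7, 5]
r4 m[X6→φ0] = [252, 1512]
r4 m[X6→φ2] = [2016, 9072]
r4 m[X6→φ3] = [2016, 3402]
r4 m[X6→φ4] = [1728, 11664]
r4 m[X0→φ2] = [1, 1]
r4 m[X7→φ1] = [63, 5]
r4 m[X7→φ6] = [378, 160]
r4 m[X7→φ7] = [486, 32]
r4 m[X9→φ4] = [1, 1]
r4 m[X12→φ3] = [3, 1]
r4 m[X12→φ5] = [4536, 2835]
r4 m[X14→φ0] = [378, 252]
r4 m[X14→φ1] = [4536, 2016]
r5 m[φ0→X6] = [3024, 3402]
r5 m[φ0→X14] = [13608, 6048]
r5 m[φ1→X7] = [27216, 16128]
r5 m[φ1→X14] = [378, 252]
r5 m[φ2→X6] = [6, 9]
r5 m[φ2→X0] = [72576, 81648]
r5 m[φ3→X6] = [6, 24]
r5 m[φ3→X12] = [27216, 17010]
r5 m[φ4→X6] = [7, 7]
r5 m[φ4→X9] = [81648, 46656]
r5 m[φ5→X12] = [3, 1]
r5 m[φ6→X7] = [9, 1]
r5 m[φ7→X7] = [7, 5]
r5 m[X6→φ0] = [252, 1512]
r5 m[X6→φ2] = [2016, 9072]
r5 m[X6→φ3] = [2016, 3402]
r5 m[X6→φ4] = [1728, 11664]
r5 m[X0→φ2] = [1, 1]
r5 m[X7→φ1] = [63, 5]
r5 m[X7→φ6] = [378, 160]
r5 m[X7→φ7] = [486, 32]
r5 m[X9→φ4] = [1, 1]
r5 m[X12→φ3] = [3, 1]
r5 m[X12→φ5] = [4536, 2835]
r5 m[X14→φ0] = [378, 252]
r5 m[X14→φ1] = [4536, 2016]
r6 m[φ0→X6] = [3024, 3402]
r6 m[φ0→X14] = [13608, 6048]
r6 m[φ1→X7] = [27216, 16128]
r6 m[φ1→X14] = [378, 252]
r6 m[φ2→X6] = [6, 9]
r6 m[φ2→X0] = [72576, 81648]
r6 m[φ3→X6] = [6, 24]
r6 m[φ3→X12] = [27216, 17010]
r6 m[φ4→X6] = [7, 7]
r6 m[φ4→X9] = [81648, 46656]
r6 m[φ5→X12] = [3, 1]
r6 m[φ6→X7] = [9, 1]
r6 m[φ7→X7] = [7, 5]
r6 m[X6→φ0] = [252, 1512]
r6 m[X6→φ2] = [127008, 571536]
r6 m[X6→φ3] = [127008, 214326]
r6 m[X6→φ4] = [108864, 734832]
r6 m[X0→φ2] = [1, 1]
r6 m[X7→φ1] = [63, 5]
r6 m[X7→φ6] = [190512, 80640]
r6 m[X7→φ7] = [244944, 16128]
r6 m[X9→φ4] = [1, 1]
r6 m[X12→φ3] = [3, 1]
r6 m[X12→φ5] = [27216, 17010]
r6 m[X14→φ0] = [378, 252]
r6 m[X14→φ1] = [13608, 6048]
r7 m[φ0→X6] = [3024, 3402]
r7 m[φ0→X14] = [13608, 6048]
r7 m[φ1→X7] = [81648, 48384]
r7 m[φ1→X14] = [378, 252]
r7 m[φ2→X6] = [6, 9]
r7 m[φ2→X0] = [4572288, 5143824]
r7 m[φ3→X6] = [6, 24]
r7 m[φ3→X12] = [1714608, 1071630]
r7 m[φ4→X6] = [7, 7]
r7 m[φ4→X9] = [5143824, 2939328]
r7 m[φ5→X12] = [3, 1]
r7 m[φ6→X7] = [9, 1]
r7 m[φ7→X7] = [7, 5]
r7 m[X6→φ0] = [252, 1512]
r7 m[X6→φ2] = [127008, 571536]
r7 m[X6→φ3] = [127008, 214326]
r7 m[X6→φ4] = [108864, 734832]
r7 m[X0→φ2] = [1, 1]
r7 m[X7→φ1] = [63, 5]
r7 m[X7→φ6] = [190512, 80640]
r7 m[X7→φ7] = [244944, 16128]
r7 m[X9→φ4] = [1, 1]
r7 m[X12→φ3] = [3, 1]
r7 m[X12→φ5] = [27216, 17010]
r7 m[X14→φ0] = [378, 252]
r7 m[X14→φ1] = [13608, 6048]
r8 m[φ0→X6] = [3024, 3402]
r8 m[φ0→X14] = [13608, 6048]
r8 m[φ1→X7] = [81648, 48384]
r8 m[φ1→X14] = [378, 252]
r8 m[φ2→X6] = [6, 9]
r8 m[φ2→X0] = [4572288, 5143824]
r8 m[φ3→X6] = [6, 24]
r8 m[φ3→X12] = [1714608, 1071630]
r8 m[φ4→X6] = [7, 7]
r8 m[φ4→X9] = [5143824, 2939328]
r8 m[φ5→X12] = [3, 1]
r8 m[φ6→X7] = [9, 1]
r8 m[φ7→X7] = [7, 5]
r8 m[X6→φ0] = [252, 1512]
r8 m[X6→φ2] = [127008, 571536]
r8 m[X6→φ3] = [127008, 214326]
r8 m[X6→φ4] = [108864, 734832]
r8 m[X0→φ2] = [1, 1]
r8 m[X7→φ1] = [63, 5]
r8 m[X7→φ6] = [571536, 241920]
r8 m[X7→φ7] = [734832, 48384]
r8 m[X9→φ4] = [1, 1]
r8 m[X12→φ3] = [3, 1]
r8 m[X12→φ5] = [1714608, 1071630]
r8 m[X14→φ0] = [378, 252]
r8 m[X14→φ1] = [13608, 6048]
r9 m[φ0→X6] = [3024, 3402]
r9 m[φ0→X14] = [13608, 6048]
r9 m[φ1→X7] = [81648, 48384]
r9 m[φ1→X14] = [378, 252]
r9 m[φ2→X6] = [6, 9]
r9 m[φ2→X0] = [4572288, 5143824]
r9 m[φ3→X6] = [6, 24]
r9 m[φ3→X12] = [1714608, 1071630]
r9 m[φ4→X6] = [7, 7]
r9 m[φ4→X9] = [5143824, 2939328]
r9 m[φ5→X12] = [3, 1]
r9 m[φ6→X7] = [9, 1]
r9 m[φ7→X7] = [7, 5]
r9 m[X6→φ0] = [252, 1512]
r9 m[X6→φ2] = [127008, 571536]
r9 m[X6→φ3] = [127008, 214326]
r9 m[X6→φ4] = [108864, 734832]
r9 m[X0→φ2] = [1, 1]
r9 m[X7→φ1] = [63, 5]
r9 m[X7→φ6] = [571536, 241920]
r9 m[X7→φ7] = [734832, 48384]
r9 m[X9→φ4] = [1, 1]
r9 m[X12→φ3] = [3, 1]
r9 m[X12→φ5] = [1714608, 1071630]
r9 m[X14→φ0] = [378, 252]
r9 m[X14→φ1] = [13608, 6048]
fixed point reached at round 9
traceback from X6: (X6=1, X0=1, X7=0, X9=0, X12=0, X14=0), score=5143824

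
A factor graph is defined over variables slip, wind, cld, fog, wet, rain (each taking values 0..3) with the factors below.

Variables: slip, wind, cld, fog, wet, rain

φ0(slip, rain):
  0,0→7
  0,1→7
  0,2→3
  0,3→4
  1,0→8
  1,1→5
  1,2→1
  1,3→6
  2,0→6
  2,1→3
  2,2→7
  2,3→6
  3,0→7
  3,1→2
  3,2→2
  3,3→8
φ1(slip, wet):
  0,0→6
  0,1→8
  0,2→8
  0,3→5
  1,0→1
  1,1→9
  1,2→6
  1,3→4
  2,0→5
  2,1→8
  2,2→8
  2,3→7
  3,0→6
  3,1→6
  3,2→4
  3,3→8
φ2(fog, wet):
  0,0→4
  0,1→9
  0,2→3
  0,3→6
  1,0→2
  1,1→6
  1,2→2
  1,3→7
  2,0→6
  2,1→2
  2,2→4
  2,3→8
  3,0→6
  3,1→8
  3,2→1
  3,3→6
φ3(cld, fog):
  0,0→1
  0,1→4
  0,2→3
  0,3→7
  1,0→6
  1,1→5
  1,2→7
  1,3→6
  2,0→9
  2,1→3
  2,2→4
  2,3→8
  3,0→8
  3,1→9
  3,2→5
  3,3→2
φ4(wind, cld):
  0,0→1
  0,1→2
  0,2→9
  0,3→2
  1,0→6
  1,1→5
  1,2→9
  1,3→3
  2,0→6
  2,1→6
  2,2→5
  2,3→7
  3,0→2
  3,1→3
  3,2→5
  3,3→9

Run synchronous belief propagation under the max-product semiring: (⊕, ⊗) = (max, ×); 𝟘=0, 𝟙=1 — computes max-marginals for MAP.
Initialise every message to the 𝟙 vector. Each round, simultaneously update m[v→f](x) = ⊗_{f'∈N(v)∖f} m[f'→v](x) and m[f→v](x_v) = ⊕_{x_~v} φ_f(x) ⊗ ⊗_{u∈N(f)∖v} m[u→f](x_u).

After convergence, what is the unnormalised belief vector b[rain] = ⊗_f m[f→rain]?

init: all messages = 𝟙 over 4 values
r1 m[φ0→slip] = [7, 8, 7, 8]
r1 m[φ0→rain] = [8, 7, 7, 8]
r1 m[φ1→slip] = [8, 9, 8, 8]
r1 m[φ1→wet] = [6, 9, 8, 8]
r1 m[φ2→fog] = [9, 7, 8, 8]
r1 m[φ2→wet] = [6, 9, 4, 8]
r1 m[φ3→cld] = [7, 7, 9, 9]
r1 m[φ3→fog] = [9, 9, 7, 8]
r1 m[φ4→wind] = [9, 9, 7, 9]
r1 m[φ4→cld] = [6, 6, 9, 9]
r1 m[slip→φ0] = [1, 1, 1, 1]
r1 m[slip→φ1] = [1, 1, 1, 1]
r1 m[wind→φ4] = [1, 1, 1, 1]
r1 m[cld→φ3] = [1, 1, 1, 1]
r1 m[cld→φ4] = [1, 1, 1, 1]
r1 m[fog→φ2] = [1, 1, 1, 1]
r1 m[fog→φ3] = [1, 1, 1, 1]
r1 m[wet→φ1] = [1, 1, 1, 1]
r1 m[wet→φ2] = [1, 1, 1, 1]
r1 m[rain→φ0] = [1, 1, 1, 1]
r2 m[φ0→slip] = [7, 8, 7, 8]
r2 m[φ0→rain] = [8, 7, 7, 8]
r2 m[φ1→slip] = [8, 9, 8, 8]
r2 m[φ1→wet] = [6, 9, 8, 8]
r2 m[φ2→fog] = [9, 7, 8, 8]
r2 m[φ2→wet] = [6, 9, 4, 8]
r2 m[φ3→cld] = [7, 7, 9, 9]
r2 m[φ3→fog] = [9, 9, 7, 8]
r2 m[φ4→wind] = [9, 9, 7, 9]
r2 m[φ4→cld] = [6, 6, 9, 9]
r2 m[slip→φ0] = [8, 9, 8, 8]
r2 m[slip→φ1] = [7, 8, 7, 8]
r2 m[wind→φ4] = [1, 1, 1, 1]
r2 m[cld→φ3] = [6, 6, 9, 9]
r2 m[cld→φ4] = [7, 7, 9, 9]
r2 m[fog→φ2] = [9, 9, 7, 8]
r2 m[fog→φ3] = [9, 7, 8, 8]
r2 m[wet→φ1] = [6, 9, 4, 8]
r2 m[wet→φ2] = [6, 9, 8, 8]
r2 m[rain→φ0] = [1, 1, 1, 1]
r3 m[φ0→slip] = [7, 8, 7, 8]
r3 m[φ0→rain] = [72, 56, 56, 64]
r3 m[φ1→slip] = [72, 81, 72, 64]
r3 m[φ1→wet] = [48, 72, 56, 64]
r3 m[φ2→fog] = [81, 56, 64, 72]
r3 m[φ2→wet] = [48, 81, 28, 63]
r3 m[φ3→cld] = [56, 56, 81, 72]
r3 m[φ3→fog] = [81, 81, 45, 72]
r3 m[φ4→wind] = [81, 81, 63, 81]
r3 m[φ4→cld] = [6, 6, 9, 9]
r3 m[slip→φ0] = [8, 9, 8, 8]
r3 m[slip→φ1] = [7, 8, 7, 8]
r3 m[wind→φ4] = [1, 1, 1, 1]
r3 m[cld→φ3] = [6, 6, 9, 9]
r3 m[cld→φ4] = [7, 7, 9, 9]
r3 m[fog→φ2] = [9, 9, 7, 8]
r3 m[fog→φ3] = [9, 7, 8, 8]
r3 m[wet→φ1] = [6, 9, 4, 8]
r3 m[wet→φ2] = [6, 9, 8, 8]
r3 m[rain→φ0] = [1, 1, 1, 1]
r4 m[φ0→slip] = [7, 8, 7, 8]
r4 m[φ0→rain] = [72, 56, 56, 64]
r4 m[φ1→slip] = [72, 81, 72, 64]
r4 m[φ1→wet] = [48, 72, 56, 64]
r4 m[φ2→fog] = [81, 56, 64, 72]
r4 m[φ2→wet] = [48, 81, 28, 63]
r4 m[φ3→cld] = [56, 56, 81, 72]
r4 m[φ3→fog] = [81, 81, 45, 72]
r4 m[φ4→wind] = [81, 81, 63, 81]
r4 m[φ4→cld] = [6, 6, 9, 9]
r4 m[slip→φ0] = [72, 81, 72, 64]
r4 m[slip→φ1] = [7, 8, 7, 8]
r4 m[wind→φ4] = [1, 1, 1, 1]
r4 m[cld→φ3] = [6, 6, 9, 9]
r4 m[cld→φ4] = [56, 56, 81, 72]
r4 m[fog→φ2] = [81, 81, 45, 72]
r4 m[fog→φ3] = [81, 56, 64, 72]
r4 m[wet→φ1] = [48, 81, 28, 63]
r4 m[wet→φ2] = [48, 72, 56, 64]
r4 m[rain→φ0] = [1, 1, 1, 1]
r5 m[φ0→slip] = [7, 8, 7, 8]
r5 m[φ0→rain] = [648, 504, 504, 512]
r5 m[φ1→slip] = [648, 729, 648, 504]
r5 m[φ1→wet] = [48, 72, 56, 64]
r5 m[φ2→fog] = [648, 448, 512, 576]
r5 m[φ2→wet] = [432, 729, 243, 567]
r5 m[φ3→cld] = [504, 486, 729, 648]
r5 m[φ3→fog] = [81, 81, 45, 72]
r5 m[φ4→wind] = [729, 729, 504, 648]
r5 m[φ4→cld] = [6, 6, 9, 9]
r5 m[slip→φ0] = [72, 81, 72, 64]
r5 m[slip→φ1] = [7, 8, 7, 8]
r5 m[wind→φ4] = [1, 1, 1, 1]
r5 m[cld→φ3] = [6, 6, 9, 9]
r5 m[cld→φ4] = [56, 56, 81, 72]
r5 m[fog→φ2] = [81, 81, 45, 72]
r5 m[fog→φ3] = [81, 56, 64, 72]
r5 m[wet→φ1] = [48, 81, 28, 63]
r5 m[wet→φ2] = [48, 72, 56, 64]
r5 m[rain→φ0] = [1, 1, 1, 1]
r6 m[φ0→slip] = [7, 8, 7, 8]
r6 m[φ0→rain] = [648, 504, 504, 512]
r6 m[φ1→slip] = [648, 729, 648, 504]
r6 m[φ1→wet] = [48, 72, 56, 64]
r6 m[φ2→fog] = [648, 448, 512, 576]
r6 m[φ2→wet] = [432, 729, 243, 567]
r6 m[φ3→cld] = [504, 486, 729, 648]
r6 m[φ3→fog] = [81, 81, 45, 72]
r6 m[φ4→wind] = [729, 729, 504, 648]
r6 m[φ4→cld] = [6, 6, 9, 9]
r6 m[slip→φ0] = [648, 729, 648, 504]
r6 m[slip→φ1] = [7, 8, 7, 8]
r6 m[wind→φ4] = [1, 1, 1, 1]
r6 m[cld→φ3] = [6, 6, 9, 9]
r6 m[cld→φ4] = [504, 486, 729, 648]
r6 m[fog→φ2] = [81, 81, 45, 72]
r6 m[fog→φ3] = [648, 448, 512, 576]
r6 m[wet→φ1] = [432, 729, 243, 567]
r6 m[wet→φ2] = [48, 72, 56, 64]
r6 m[rain→φ0] = [1, 1, 1, 1]
r7 m[φ0→slip] = [7, 8, 7, 8]
r7 m[φ0→rain] = [5832, 4536, 4536, 4374]
r7 m[φ1→slip] = [5832, 6561, 5832, 4536]
r7 m[φ1→wet] = [48, 72, 56, 64]
r7 m[φ2→fog] = [648, 448, 512, 576]
r7 m[φ2→wet] = [432, 729, 243, 567]
r7 m[φ3→cld] = [4032, 3888, 5832, 5184]
r7 m[φ3→fog] = [81, 81, 45, 72]
r7 m[φ4→wind] = [6561, 6561, 4536, 5832]
r7 m[φ4→cld] = [6, 6, 9, 9]
r7 m[slip→φ0] = [648, 729, 648, 504]
r7 m[slip→φ1] = [7, 8, 7, 8]
r7 m[wind→φ4] = [1, 1, 1, 1]
r7 m[cld→φ3] = [6, 6, 9, 9]
r7 m[cld→φ4] = [504, 486, 729, 648]
r7 m[fog→φ2] = [81, 81, 45, 72]
r7 m[fog→φ3] = [648, 448, 512, 576]
r7 m[wet→φ1] = [432, 729, 243, 567]
r7 m[wet→φ2] = [48, 72, 56, 64]
r7 m[rain→φ0] = [1, 1, 1, 1]
r8 m[φ0→slip] = [7, 8, 7, 8]
r8 m[φ0→rain] = [5832, 4536, 4536, 4374]
r8 m[φ1→slip] = [5832, 6561, 5832, 4536]
r8 m[φ1→wet] = [48, 72, 56, 64]
r8 m[φ2→fog] = [648, 448, 512, 576]
r8 m[φ2→wet] = [432, 729, 243, 567]
r8 m[φ3→cld] = [4032, 3888, 5832, 5184]
r8 m[φ3→fog] = [81, 81, 45, 72]
r8 m[φ4→wind] = [6561, 6561, 4536, 5832]
r8 m[φ4→cld] = [6, 6, 9, 9]
r8 m[slip→φ0] = [5832, 6561, 5832, 4536]
r8 m[slip→φ1] = [7, 8, 7, 8]
r8 m[wind→φ4] = [1, 1, 1, 1]
r8 m[cld→φ3] = [6, 6, 9, 9]
r8 m[cld→φ4] = [4032, 3888, 5832, 5184]
r8 m[fog→φ2] = [81, 81, 45, 72]
r8 m[fog→φ3] = [648, 448, 512, 576]
r8 m[wet→φ1] = [432, 729, 243, 567]
r8 m[wet→φ2] = [48, 72, 56, 64]
r8 m[rain→φ0] = [1, 1, 1, 1]
r9 m[φ0→slip] = [7, 8, 7, 8]
r9 m[φ0→rain] = [52488, 40824, 40824, 39366]
r9 m[φ1→slip] = [5832, 6561, 5832, 4536]
r9 m[φ1→wet] = [48, 72, 56, 64]
r9 m[φ2→fog] = [648, 448, 512, 576]
r9 m[φ2→wet] = [432, 729, 243, 567]
r9 m[φ3→cld] = [4032, 3888, 5832, 5184]
r9 m[φ3→fog] = [81, 81, 45, 72]
r9 m[φ4→wind] = [52488, 52488, 36288, 46656]
r9 m[φ4→cld] = [6, 6, 9, 9]
r9 m[slip→φ0] = [5832, 6561, 5832, 4536]
r9 m[slip→φ1] = [7, 8, 7, 8]
r9 m[wind→φ4] = [1, 1, 1, 1]
r9 m[cld→φ3] = [6, 6, 9, 9]
r9 m[cld→φ4] = [4032, 3888, 5832, 5184]
r9 m[fog→φ2] = [81, 81, 45, 72]
r9 m[fog→φ3] = [648, 448, 512, 576]
r9 m[wet→φ1] = [432, 729, 243, 567]
r9 m[wet→φ2] = [48, 72, 56, 64]
r9 m[rain→φ0] = [1, 1, 1, 1]
r10 m[φ0→slip] = [7, 8, 7, 8]
r10 m[φ0→rain] = [52488, 40824, 40824, 39366]
r10 m[φ1→slip] = [5832, 6561, 5832, 4536]
r10 m[φ1→wet] = [48, 72, 56, 64]
r10 m[φ2→fog] = [648, 448, 512, 576]
r10 m[φ2→wet] = [432, 729, 243, 567]
r10 m[φ3→cld] = [4032, 3888, 5832, 5184]
r10 m[φ3→fog] = [81, 81, 45, 72]
r10 m[φ4→wind] = [52488, 52488, 36288, 46656]
r10 m[φ4→cld] = [6, 6, 9, 9]
r10 m[slip→φ0] = [5832, 6561, 5832, 4536]
r10 m[slip→φ1] = [7, 8, 7, 8]
r10 m[wind→φ4] = [1, 1, 1, 1]
r10 m[cld→φ3] = [6, 6, 9, 9]
r10 m[cld→φ4] = [4032, 3888, 5832, 5184]
r10 m[fog→φ2] = [81, 81, 45, 72]
r10 m[fog→φ3] = [648, 448, 512, 576]
r10 m[wet→φ1] = [432, 729, 243, 567]
r10 m[wet→φ2] = [48, 72, 56, 64]
r10 m[rain→φ0] = [1, 1, 1, 1]
fixed point reached at round 10
b[rain] = ⊗ incoming = [52488, 40824, 40824, 39366]

b[rain] = [52488, 40824, 40824, 39366]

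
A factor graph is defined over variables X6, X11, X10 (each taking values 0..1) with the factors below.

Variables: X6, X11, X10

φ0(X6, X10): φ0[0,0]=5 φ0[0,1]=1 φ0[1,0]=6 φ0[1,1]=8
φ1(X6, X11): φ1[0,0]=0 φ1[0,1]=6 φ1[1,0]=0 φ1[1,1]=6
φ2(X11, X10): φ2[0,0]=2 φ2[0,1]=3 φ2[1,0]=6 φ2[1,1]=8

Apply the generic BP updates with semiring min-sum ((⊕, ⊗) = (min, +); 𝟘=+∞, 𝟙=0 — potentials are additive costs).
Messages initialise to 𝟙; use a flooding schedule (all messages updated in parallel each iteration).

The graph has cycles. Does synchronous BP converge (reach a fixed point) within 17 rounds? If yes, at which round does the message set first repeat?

NOT CONVERGED within 17 rounds

init: all messages = 𝟙 over 2 values
r1 m[φ0→X6] = [1, 6]
r1 m[φ0→X10] = [5, 1]
r1 m[φ1→X6] = [0, 0]
r1 m[φ1→X11] = [0, 6]
r1 m[φ2→X11] = [2, 6]
r1 m[φ2→X10] = [2, 3]
r1 m[X6→φ0] = [0, 0]
r1 m[X6→φ1] = [0, 0]
r1 m[X11→φ1] = [0, 0]
r1 m[X11→φ2] = [0, 0]
r1 m[X10→φ0] = [0, 0]
r1 m[X10→φ2] = [0, 0]
r2 m[φ0→X6] = [1, 6]
r2 m[φ0→X10] = [5, 1]
r2 m[φ1→X6] = [0, 0]
r2 m[φ1→X11] = [0, 6]
r2 m[φ2→X11] = [2, 6]
r2 m[φ2→X10] = [2, 3]
r2 m[X6→φ0] = [0, 0]
r2 m[X6→φ1] = [1, 6]
r2 m[X11→φ1] = [2, 6]
r2 m[X11→φ2] = [0, 6]
r2 m[X10→φ0] = [2, 3]
r2 m[X10→φ2] = [5, 1]
r3 m[φ0→X6] = [4, 8]
r3 m[φ0→X10] = [5, 1]
r3 m[φ1→X6] = [2, 2]
r3 m[φ1→X11] = [1, 7]
r3 m[φ2→X11] = [4, 9]
r3 m[φ2→X10] = [2, 3]
r3 m[X6→φ0] = [0, 0]
r3 m[X6→φ1] = [1, 6]
r3 m[X11→φ1] = [2, 6]
r3 m[X11→φ2] = [0, 6]
r3 m[X10→φ0] = [2, 3]
r3 m[X10→φ2] = [5, 1]
r4 m[φ0→X6] = [4, 8]
r4 m[φ0→X10] = [5, 1]
r4 m[φ1→X6] = [2, 2]
r4 m[φ1→X11] = [1, 7]
r4 m[φ2→X11] = [4, 9]
r4 m[φ2→X10] = [2, 3]
r4 m[X6→φ0] = [2, 2]
r4 m[X6→φ1] = [4, 8]
r4 m[X11→φ1] = [4, 9]
r4 m[X11→φ2] = [1, 7]
r4 m[X10→φ0] = [2, 3]
r4 m[X10→φ2] = [5, 1]
r5 m[φ0→X6] = [4, 8]
r5 m[φ0→X10] = [7, 3]
r5 m[φ1→X6] = [4, 4]
r5 m[φ1→X11] = [4, 10]
r5 m[φ2→X11] = [4, 9]
r5 m[φ2→X10] = [3, 4]
r5 m[X6→φ0] = [2, 2]
r5 m[X6→φ1] = [4, 8]
r5 m[X11→φ1] = [4, 9]
r5 m[X11→φ2] = [1, 7]
r5 m[X10→φ0] = [2, 3]
r5 m[X10→φ2] = [5, 1]
r6 m[φ0→X6] = [4, 8]
r6 m[φ0→X10] = [7, 3]
r6 m[φ1→X6] = [4, 4]
r6 m[φ1→X11] = [4, 10]
r6 m[φ2→X11] = [4, 9]
r6 m[φ2→X10] = [3, 4]
r6 m[X6→φ0] = [4, 4]
r6 m[X6→φ1] = [4, 8]
r6 m[X11→φ1] = [4, 9]
r6 m[X11→φ2] = [4, 10]
r6 m[X10→φ0] = [3, 4]
r6 m[X10→φ2] = [7, 3]
r7 m[φ0→X6] = [5, 9]
r7 m[φ0→X10] = [9, 5]
r7 m[φ1→X6] = [4, 4]
r7 m[φ1→X11] = [4, 10]
r7 m[φ2→X11] = [6, 11]
r7 m[φ2→X10] = [6, 7]
r7 m[X6→φ0] = [4, 4]
r7 m[X6→φ1] = [4, 8]
r7 m[X11→φ1] = [4, 9]
r7 m[X11→φ2] = [4, 10]
r7 m[X10→φ0] = [3, 4]
r7 m[X10→φ2] = [7, 3]
r8 m[φ0→X6] = [5, 9]
r8 m[φ0→X10] = [9, 5]
r8 m[φ1→X6] = [4, 4]
r8 m[φ1→X11] = [4, 10]
r8 m[φ2→X11] = [6, 11]
r8 m[φ2→X10] = [6, 7]
r8 m[X6→φ0] = [4, 4]
r8 m[X6→φ1] = [5, 9]
r8 m[X11→φ1] = [6, 11]
r8 m[X11→φ2] = [4, 10]
r8 m[X10→φ0] = [6, 7]
r8 m[X10→φ2] = [9, 5]
r9 m[φ0→X6] = [8, 12]
r9 m[φ0→X10] = [9, 5]
r9 m[φ1→X6] = [6, 6]
r9 m[φ1→X11] = [5, 11]
r9 m[φ2→X11] = [8, 13]
r9 m[φ2→X10] = [6, 7]
r9 m[X6→φ0] = [4, 4]
r9 m[X6→φ1] = [5, 9]
r9 m[X11→φ1] = [6, 11]
r9 m[X11→φ2] = [4, 10]
r9 m[X10→φ0] = [6, 7]
r9 m[X10→φ2] = [9, 5]
r10 m[φ0→X6] = [8, 12]
r10 m[φ0→X10] = [9, 5]
r10 m[φ1→X6] = [6, 6]
r10 m[φ1→X11] = [5, 11]
r10 m[φ2→X11] = [8, 13]
r10 m[φ2→X10] = [6, 7]
r10 m[X6→φ0] = [6, 6]
r10 m[X6→φ1] = [8, 12]
r10 m[X11→φ1] = [8, 13]
r10 m[X11→φ2] = [5, 11]
r10 m[X10→φ0] = [6, 7]
r10 m[X10→φ2] = [9, 5]
r11 m[φ0→X6] = [8, 12]
r11 m[φ0→X10] = [11, 7]
r11 m[φ1→X6] = [8, 8]
r11 m[φ1→X11] = [8, 14]
r11 m[φ2→X11] = [8, 13]
r11 m[φ2→X10] = [7, 8]
r11 m[X6→φ0] = [6, 6]
r11 m[X6→φ1] = [8, 12]
r11 m[X11→φ1] = [8, 13]
r11 m[X11→φ2] = [5, 11]
r11 m[X10→φ0] = [6, 7]
r11 m[X10→φ2] = [9, 5]
r12 m[φ0→X6] = [8, 12]
r12 m[φ0→X10] = [11, 7]
r12 m[φ1→X6] = [8, 8]
r12 m[φ1→X11] = [8, 14]
r12 m[φ2→X11] = [8, 13]
r12 m[φ2→X10] = [7, 8]
r12 m[X6→φ0] = [8, 8]
r12 m[X6→φ1] = [8, 12]
r12 m[X11→φ1] = [8, 13]
r12 m[X11→φ2] = [8, 14]
r12 m[X10→φ0] = [7, 8]
r12 m[X10→φ2] = [11, 7]
r13 m[φ0→X6] = [9, 13]
r13 m[φ0→X10] = [13, 9]
r13 m[φ1→X6] = [8, 8]
r13 m[φ1→X11] = [8, 14]
r13 m[φ2→X11] = [10, 15]
r13 m[φ2→X10] = [10, 11]
r13 m[X6→φ0] = [8, 8]
r13 m[X6→φ1] = [8, 12]
r13 m[X11→φ1] = [8, 13]
r13 m[X11→φ2] = [8, 14]
r13 m[X10→φ0] = [7, 8]
r13 m[X10→φ2] = [11, 7]
r14 m[φ0→X6] = [9, 13]
r14 m[φ0→X10] = [13, 9]
r14 m[φ1→X6] = [8, 8]
r14 m[φ1→X11] = [8, 14]
r14 m[φ2→X11] = [10, 15]
r14 m[φ2→X10] = [10, 11]
r14 m[X6→φ0] = [8, 8]
r14 m[X6→φ1] = [9, 13]
r14 m[X11→φ1] = [10, 15]
r14 m[X11→φ2] = [8, 14]
r14 m[X10→φ0] = [10, 11]
r14 m[X10→φ2] = [13, 9]
r15 m[φ0→X6] = [12, 16]
r15 m[φ0→X10] = [13, 9]
r15 m[φ1→X6] = [10, 10]
r15 m[φ1→X11] = [9, 15]
r15 m[φ2→X11] = [12, 17]
r15 m[φ2→X10] = [10, 11]
r15 m[X6→φ0] = [8, 8]
r15 m[X6→φ1] = [9, 13]
r15 m[X11→φ1] = [10, 15]
r15 m[X11→φ2] = [8, 14]
r15 m[X10→φ0] = [10, 11]
r15 m[X10→φ2] = [13, 9]
r16 m[φ0→X6] = [12, 16]
r16 m[φ0→X10] = [13, 9]
r16 m[φ1→X6] = [10, 10]
r16 m[φ1→X11] = [9, 15]
r16 m[φ2→X11] = [12, 17]
r16 m[φ2→X10] = [10, 11]
r16 m[X6→φ0] = [10, 10]
r16 m[X6→φ1] = [12, 16]
r16 m[X11→φ1] = [12, 17]
r16 m[X11→φ2] = [9, 15]
r16 m[X10→φ0] = [10, 11]
r16 m[X10→φ2] = [13, 9]
r17 m[φ0→X6] = [12, 16]
r17 m[φ0→X10] = [15, 11]
r17 m[φ1→X6] = [12, 12]
r17 m[φ1→X11] = [12, 18]
r17 m[φ2→X11] = [12, 17]
r17 m[φ2→X10] = [11, 12]
r17 m[X6→φ0] = [10, 10]
r17 m[X6→φ1] = [12, 16]
r17 m[X11→φ1] = [12, 17]
r17 m[X11→φ2] = [9, 15]
r17 m[X10→φ0] = [10, 11]
r17 m[X10→φ2] = [13, 9]
no fixed point within 17 rounds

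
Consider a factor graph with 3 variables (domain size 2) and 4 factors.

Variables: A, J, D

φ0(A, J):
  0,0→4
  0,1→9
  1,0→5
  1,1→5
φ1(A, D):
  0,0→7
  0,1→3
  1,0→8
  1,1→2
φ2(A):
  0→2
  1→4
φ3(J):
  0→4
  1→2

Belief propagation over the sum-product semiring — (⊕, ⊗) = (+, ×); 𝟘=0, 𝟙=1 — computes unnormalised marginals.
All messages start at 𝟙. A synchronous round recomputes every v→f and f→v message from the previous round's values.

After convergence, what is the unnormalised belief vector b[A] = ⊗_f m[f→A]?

init: all messages = 𝟙 over 2 values
r1 m[φ0→A] = [13, 10]
r1 m[φ0→J] = [9, 14]
r1 m[φ1→A] = [10, 10]
r1 m[φ1→D] = [15, 5]
r1 m[φ2→A] = [2, 4]
r1 m[φ3→J] = [4, 2]
r1 m[A→φ0] = [1, 1]
r1 m[A→φ1] = [1, 1]
r1 m[A→φ2] = [1, 1]
r1 m[J→φ0] = [1, 1]
r1 m[J→φ3] = [1, 1]
r1 m[D→φ1] = [1, 1]
r2 m[φ0→A] = [13, 10]
r2 m[φ0→J] = [9, 14]
r2 m[φ1→A] = [10, 10]
r2 m[φ1→D] = [15, 5]
r2 m[φ2→A] = [2, 4]
r2 m[φ3→J] = [4, 2]
r2 m[A→φ0] = [20, 40]
r2 m[A→φ1] = [26, 40]
r2 m[A→φ2] = [130, 100]
r2 m[J→φ0] = [4, 2]
r2 m[J→φ3] = [9, 14]
r2 m[D→φ1] = [1, 1]
r3 m[φ0→A] = [34, 30]
r3 m[φ0→J] = [280, 380]
r3 m[φ1→A] = [10, 10]
r3 m[φ1→D] = [502, 158]
r3 m[φ2→A] = [2, 4]
r3 m[φ3→J] = [4, 2]
r3 m[A→φ0] = [20, 40]
r3 m[A→φ1] = [26, 40]
r3 m[A→φ2] = [130, 100]
r3 m[J→φ0] = [4, 2]
r3 m[J→φ3] = [9, 14]
r3 m[D→φ1] = [1, 1]
r4 m[φ0→A] = [34, 30]
r4 m[φ0→J] = [280, 380]
r4 m[φ1→A] = [10, 10]
r4 m[φ1→D] = [502, 158]
r4 m[φ2→A] = [2, 4]
r4 m[φ3→J] = [4, 2]
r4 m[A→φ0] = [20, 40]
r4 m[A→φ1] = [68, 120]
r4 m[A→φ2] = [340, 300]
r4 m[J→φ0] = [4, 2]
r4 m[J→φ3] = [280, 380]
r4 m[D→φ1] = [1, 1]
r5 m[φ0→A] = [34, 30]
r5 m[φ0→J] = [280, 380]
r5 m[φ1→A] = [10, 10]
r5 m[φ1→D] = [1436, 444]
r5 m[φ2→A] = [2, 4]
r5 m[φ3→J] = [4, 2]
r5 m[A→φ0] = [20, 40]
r5 m[A→φ1] = [68, 120]
r5 m[A→φ2] = [340, 300]
r5 m[J→φ0] = [4, 2]
r5 m[J→φ3] = [280, 380]
r5 m[D→φ1] = [1, 1]
r6 m[φ0→A] = [34, 30]
r6 m[φ0→J] = [280, 380]
r6 m[φ1→A] = [10, 10]
r6 m[φ1→D] = [1436, 444]
r6 m[φ2→A] = [2, 4]
r6 m[φ3→J] = [4, 2]
r6 m[A→φ0] = [20, 40]
r6 m[A→φ1] = [68, 120]
r6 m[A→φ2] = [340, 300]
r6 m[J→φ0] = [4, 2]
r6 m[J→φ3] = [280, 380]
r6 m[D→φ1] = [1, 1]
fixed point reached at round 6
b[A] = ⊗ incoming = [680, 1200]

b[A] = [680, 1200]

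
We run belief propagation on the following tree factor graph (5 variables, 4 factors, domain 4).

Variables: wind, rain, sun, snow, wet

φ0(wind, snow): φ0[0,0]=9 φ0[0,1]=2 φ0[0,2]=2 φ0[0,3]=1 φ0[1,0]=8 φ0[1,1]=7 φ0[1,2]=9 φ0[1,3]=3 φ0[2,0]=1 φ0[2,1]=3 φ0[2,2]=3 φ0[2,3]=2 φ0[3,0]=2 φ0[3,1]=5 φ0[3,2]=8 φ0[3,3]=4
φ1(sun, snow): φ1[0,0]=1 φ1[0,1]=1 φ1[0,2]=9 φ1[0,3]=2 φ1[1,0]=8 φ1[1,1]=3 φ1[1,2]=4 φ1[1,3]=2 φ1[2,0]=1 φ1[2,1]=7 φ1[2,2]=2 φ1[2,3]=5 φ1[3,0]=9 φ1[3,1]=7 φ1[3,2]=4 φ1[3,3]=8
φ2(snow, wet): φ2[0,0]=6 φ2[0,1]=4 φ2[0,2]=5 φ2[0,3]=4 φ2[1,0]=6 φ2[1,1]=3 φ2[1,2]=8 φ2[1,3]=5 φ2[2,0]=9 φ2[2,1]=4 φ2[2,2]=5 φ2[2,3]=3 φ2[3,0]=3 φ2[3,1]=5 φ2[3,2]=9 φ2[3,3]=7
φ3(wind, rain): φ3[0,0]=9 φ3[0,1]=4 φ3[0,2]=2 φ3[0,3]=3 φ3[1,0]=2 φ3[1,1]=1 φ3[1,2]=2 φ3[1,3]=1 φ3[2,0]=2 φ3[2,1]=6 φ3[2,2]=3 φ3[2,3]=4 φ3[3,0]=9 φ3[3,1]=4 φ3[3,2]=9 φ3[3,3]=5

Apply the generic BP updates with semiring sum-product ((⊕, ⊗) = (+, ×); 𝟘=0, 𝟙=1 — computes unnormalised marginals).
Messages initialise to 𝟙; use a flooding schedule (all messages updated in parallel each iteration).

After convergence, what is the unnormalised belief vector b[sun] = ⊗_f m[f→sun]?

b[sun] = [85668, 97272, 80655, 150333]

init: all messages = 𝟙 over 4 values
r1 m[φ0→wind] = [14, 27, 9, 19]
r1 m[φ0→snow] = [20, 17, 22, 10]
r1 m[φ1→sun] = [13, 17, 15, 28]
r1 m[φ1→snow] = [19, 18, 19, 17]
r1 m[φ2→snow] = [19, 22, 21, 24]
r1 m[φ2→wet] = [24, 16, 27, 19]
r1 m[φ3→wind] = [18, 6, 15, 27]
r1 m[φ3→rain] = [22, 15, 16, 13]
r1 m[wind→φ0] = [1, 1, 1, 1]
r1 m[wind→φ3] = [1, 1, 1, 1]
r1 m[rain→φ3] = [1, 1, 1, 1]
r1 m[sun→φ1] = [1, 1, 1, 1]
r1 m[snow→φ0] = [1, 1, 1, 1]
r1 m[snow→φ1] = [1, 1, 1, 1]
r1 m[snow→φ2] = [1, 1, 1, 1]
r1 m[wet→φ2] = [1, 1, 1, 1]
r2 m[φ0→wind] = [14, 27, 9, 19]
r2 m[φ0→snow] = [20, 17, 22, 10]
r2 m[φ1→sun] = [13, 17, 15, 28]
r2 m[φ1→snow] = [19, 18, 19, 17]
r2 m[φ2→snow] = [19, 22, 21, 24]
r2 m[φ2→wet] = [24, 16, 27, 19]
r2 m[φ3→wind] = [18, 6, 15, 27]
r2 m[φ3→rain] = [22, 15, 16, 13]
r2 m[wind→φ0] = [18, 6, 15, 27]
r2 m[wind→φ3] = [14, 27, 9, 19]
r2 m[rain→φ3] = [1, 1, 1, 1]
r2 m[sun→φ1] = [1, 1, 1, 1]
r2 m[snow→φ0] = [361, 396, 399, 408]
r2 m[snow→φ1] = [380, 374, 462, 240]
r2 m[snow→φ2] = [380, 306, 418, 170]
r2 m[wet→φ2] = [1, 1, 1, 1]
r3 m[φ0→wind] = [5247, 10475, 3562, 7526]
r3 m[φ0→snow] = [279, 258, 351, 174]
r3 m[φ1→sun] = [5392, 6490, 5122, 9806]
r3 m[φ1→snow] = [19, 18, 19, 17]
r3 m[φ2→snow] = [19, 22, 21, 24]
r3 m[φ2→wet] = [8388, 4960, 7968, 5494]
r3 m[φ3→wind] = [18, 6, 15, 27]
r3 m[φ3→rain] = [369, 213, 280, 200]
r3 m[wind→φ0] = [18, 6, 15, 27]
r3 m[wind→φ3] = [14, 27, 9, 19]
r3 m[rain→φ3] = [1, 1, 1, 1]
r3 m[sun→φ1] = [1, 1, 1, 1]
r3 m[snow→φ0] = [361, 396, 399, 408]
r3 m[snow→φ1] = [380, 374, 462, 240]
r3 m[snow→φ2] = [380, 306, 418, 170]
r3 m[wet→φ2] = [1, 1, 1, 1]
r4 m[φ0→wind] = [5247, 10475, 3562, 7526]
r4 m[φ0→snow] = [279, 258, 351, 174]
r4 m[φ1→sun] = [5392, 6490, 5122, 9806]
r4 m[φ1→snow] = [19, 18, 19, 17]
r4 m[φ2→snow] = [19, 22, 21, 24]
r4 m[φ2→wet] = [8388, 4960, 7968, 5494]
r4 m[φ3→wind] = [18, 6, 15, 27]
r4 m[φ3→rain] = [369, 213, 280, 200]
r4 m[wind→φ0] = [18, 6, 15, 27]
r4 m[wind→φ3] = [5247, 10475, 3562, 7526]
r4 m[rain→φ3] = [1, 1, 1, 1]
r4 m[sun→φ1] = [1, 1, 1, 1]
r4 m[snow→φ0] = [361, 396, 399, 408]
r4 m[snow→φ1] = [5301, 5676, 7371, 4176]
r4 m[snow→φ2] = [5301, 4644, 6669, 2958]
r4 m[wet→φ2] = [1, 1, 1, 1]
r5 m[φ0→wind] = [5247, 10475, 3562, 7526]
r5 m[φ0→snow] = [279, 258, 351, 174]
r5 m[φ1→sun] = [85668, 97272, 80655, 150333]
r5 m[φ1→snow] = [19, 18, 19, 17]
r5 m[φ2→snow] = [19, 22, 21, 24]
r5 m[φ2→wet] = [128565, 76602, 123624, 85137]
r5 m[φ3→wind] = [18, 6, 15, 27]
r5 m[φ3→rain] = [143031, 82939, 109864, 78094]
r5 m[wind→φ0] = [18, 6, 15, 27]
r5 m[wind→φ3] = [5247, 10475, 3562, 7526]
r5 m[rain→φ3] = [1, 1, 1, 1]
r5 m[sun→φ1] = [1, 1, 1, 1]
r5 m[snow→φ0] = [361, 396, 399, 408]
r5 m[snow→φ1] = [5301, 5676, 7371, 4176]
r5 m[snow→φ2] = [5301, 4644, 6669, 2958]
r5 m[wet→φ2] = [1, 1, 1, 1]
r6 m[φ0→wind] = [5247, 10475, 3562, 7526]
r6 m[φ0→snow] = [279, 258, 351, 174]
r6 m[φ1→sun] = [85668, 97272, 80655, 150333]
r6 m[φ1→snow] = [19, 18, 19, 17]
r6 m[φ2→snow] = [19, 22, 21, 24]
r6 m[φ2→wet] = [128565, 76602, 123624, 85137]
r6 m[φ3→wind] = [18, 6, 15, 27]
r6 m[φ3→rain] = [143031, 82939, 109864, 78094]
r6 m[wind→φ0] = [18, 6, 15, 27]
r6 m[wind→φ3] = [5247, 10475, 3562, 7526]
r6 m[rain→φ3] = [1, 1, 1, 1]
r6 m[sun→φ1] = [1, 1, 1, 1]
r6 m[snow→φ0] = [361, 396, 399, 408]
r6 m[snow→φ1] = [5301, 5676, 7371, 4176]
r6 m[snow→φ2] = [5301, 4644, 6669, 2958]
r6 m[wet→φ2] = [1, 1, 1, 1]
fixed point reached at round 6
b[sun] = ⊗ incoming = [85668, 97272, 80655, 150333]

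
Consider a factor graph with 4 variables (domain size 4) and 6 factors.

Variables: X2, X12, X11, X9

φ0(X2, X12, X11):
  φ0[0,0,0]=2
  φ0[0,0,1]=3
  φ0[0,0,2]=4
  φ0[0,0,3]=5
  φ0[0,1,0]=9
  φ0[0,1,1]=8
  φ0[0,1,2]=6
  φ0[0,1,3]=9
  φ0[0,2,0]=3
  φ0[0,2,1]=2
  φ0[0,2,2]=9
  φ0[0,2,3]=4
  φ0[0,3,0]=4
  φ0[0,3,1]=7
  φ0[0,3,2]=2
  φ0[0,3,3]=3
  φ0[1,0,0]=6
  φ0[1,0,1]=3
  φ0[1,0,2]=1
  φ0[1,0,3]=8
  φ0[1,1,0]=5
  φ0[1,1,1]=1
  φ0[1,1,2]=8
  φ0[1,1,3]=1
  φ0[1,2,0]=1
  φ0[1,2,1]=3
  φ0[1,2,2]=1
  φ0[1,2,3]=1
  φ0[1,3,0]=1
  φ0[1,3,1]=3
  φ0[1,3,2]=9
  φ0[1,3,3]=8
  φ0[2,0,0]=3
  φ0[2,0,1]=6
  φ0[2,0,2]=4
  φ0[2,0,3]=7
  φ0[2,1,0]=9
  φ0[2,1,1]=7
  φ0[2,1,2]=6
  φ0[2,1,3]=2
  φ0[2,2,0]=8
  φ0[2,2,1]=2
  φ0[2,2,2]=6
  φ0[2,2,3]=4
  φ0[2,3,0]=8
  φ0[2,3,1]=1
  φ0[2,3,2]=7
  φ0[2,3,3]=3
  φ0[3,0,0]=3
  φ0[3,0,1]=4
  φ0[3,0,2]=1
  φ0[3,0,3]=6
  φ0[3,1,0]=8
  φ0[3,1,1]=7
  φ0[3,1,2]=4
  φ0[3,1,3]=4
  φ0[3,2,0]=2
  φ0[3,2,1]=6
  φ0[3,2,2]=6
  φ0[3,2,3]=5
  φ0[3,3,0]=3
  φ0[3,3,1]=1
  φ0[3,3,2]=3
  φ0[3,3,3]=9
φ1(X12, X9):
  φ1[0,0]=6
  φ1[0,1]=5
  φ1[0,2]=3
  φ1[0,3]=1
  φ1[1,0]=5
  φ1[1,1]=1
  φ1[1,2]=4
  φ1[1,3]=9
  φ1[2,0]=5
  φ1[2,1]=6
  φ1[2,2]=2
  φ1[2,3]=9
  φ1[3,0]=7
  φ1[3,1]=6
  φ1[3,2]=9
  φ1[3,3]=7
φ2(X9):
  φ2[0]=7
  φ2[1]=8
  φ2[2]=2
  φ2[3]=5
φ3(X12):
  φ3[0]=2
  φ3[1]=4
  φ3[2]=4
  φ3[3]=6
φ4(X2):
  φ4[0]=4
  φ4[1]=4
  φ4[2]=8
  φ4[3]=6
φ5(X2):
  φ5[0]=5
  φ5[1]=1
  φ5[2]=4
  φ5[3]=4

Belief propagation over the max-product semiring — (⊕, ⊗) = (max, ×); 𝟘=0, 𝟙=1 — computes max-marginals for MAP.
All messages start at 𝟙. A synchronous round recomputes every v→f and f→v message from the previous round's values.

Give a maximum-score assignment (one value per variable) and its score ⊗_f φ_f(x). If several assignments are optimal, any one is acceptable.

assignment: (X2=2, X12=3, X11=0, X9=0); score = 75264

init: all messages = 𝟙 over 4 values
r1 m[φ0→X2] = [9, 9, 9, 9]
r1 m[φ0→X12] = [8, 9, 9, 9]
r1 m[φ0→X11] = [9, 8, 9, 9]
r1 m[φ1→X12] = [6, 9, 9, 9]
r1 m[φ1→X9] = [7, 6, 9, 9]
r1 m[φ2→X9] = [7, 8, 2, 5]
r1 m[φ3→X12] = [2, 4, 4, 6]
r1 m[φ4→X2] = [4, 4, 8, 6]
r1 m[φ5→X2] = [5, 1, 4, 4]
r1 m[X2→φ0] = [1, 1, 1, 1]
r1 m[X2→φ4] = [1, 1, 1, 1]
r1 m[X2→φ5] = [1, 1, 1, 1]
r1 m[X12→φ0] = [1, 1, 1, 1]
r1 m[X12→φ1] = [1, 1, 1, 1]
r1 m[X12→φ3] = [1, 1, 1, 1]
r1 m[X11→φ0] = [1, 1, 1, 1]
r1 m[X9→φ1] = [1, 1, 1, 1]
r1 m[X9→φ2] = [1, 1, 1, 1]
r2 m[φ0→X2] = [9, 9, 9, 9]
r2 m[φ0→X12] = [8, 9, 9, 9]
r2 m[φ0→X11] = [9, 8, 9, 9]
r2 m[φ1→X12] = [6, 9, 9, 9]
r2 m[φ1→X9] = [7, 6, 9, 9]
r2 m[φ2→X9] = [7, 8, 2, 5]
r2 m[φ3→X12] = [2, 4, 4, 6]
r2 m[φ4→X2] = [4, 4, 8, 6]
r2 m[φ5→X2] = [5, 1, 4, 4]
r2 m[X2→φ0] = [20, 4, 32, 24]
r2 m[X2→φ4] = [45, 9, 36, 36]
r2 m[X2→φ5] = [36, 36, 72, 54]
r2 m[X12→φ0] = [12, 36, 36, 54]
r2 m[X12→φ1] = [16, 36, 36, 54]
r2 m[X12→φ3] = [48, 81, 81, 81]
r2 m[X11→φ0] = [1, 1, 1, 1]
r2 m[X9→φ1] = [7, 8, 2, 5]
r2 m[X9→φ2] = [7, 6, 9, 9]
r3 m[φ0→X2] = [378, 486, 432, 486]
r3 m[φ0→X12] = [224, 288, 256, 256]
r3 m[φ0→X11] = [13824, 8064, 12096, 11664]
r3 m[φ1→X12] = [42, 45, 48, 49]
r3 m[φ1→X9] = [378, 324, 486, 378]
r3 m[φ2→X9] = [7, 8, 2, 5]
r3 m[φ3→X12] = [2, 4, 4, 6]
r3 m[φ4→X2] = [4, 4, 8, 6]
r3 m[φ5→X2] = [5, 1, 4, 4]
r3 m[X2→φ0] = [20, 4, 32, 24]
r3 m[X2→φ4] = [45, 9, 36, 36]
r3 m[X2→φ5] = [36, 36, 72, 54]
r3 m[X12→φ0] = [12, 36, 36, 54]
r3 m[X12→φ1] = [16, 36, 36, 54]
r3 m[X12→φ3] = [48, 81, 81, 81]
r3 m[X11→φ0] = [1, 1, 1, 1]
r3 m[X9→φ1] = [7, 8, 2, 5]
r3 m[X9→φ2] = [7, 6, 9, 9]
r4 m[φ0→X2] = [378, 486, 432, 486]
r4 m[φ0→X12] = [224, 288, 256, 256]
r4 m[φ0→X11] = [13824, 8064, 12096, 11664]
r4 m[φ1→X12] = [42, 45, 48, 49]
r4 m[φ1→X9] = [378, 324, 486, 378]
r4 m[φ2→X9] = [7, 8, 2, 5]
r4 m[φ3→X12] = [2, 4, 4, 6]
r4 m[φ4→X2] = [4, 4, 8, 6]
r4 m[φ5→X2] = [5, 1, 4, 4]
r4 m[X2→φ0] = [20, 4, 32, 24]
r4 m[X2→φ4] = [1890, 486, 1728, 1944]
r4 m[X2→φ5] = [1512, 1944, 3456, 2916]
r4 m[X12→φ0] = [84, 180, 192, 294]
r4 m[X12→φ1] = [448, 1152, 1024, 1536]
r4 m[X12→φ3] = [9408, 12960, 12288, 12544]
r4 m[X11→φ0] = [1, 1, 1, 1]
r4 m[X9→φ1] = [7, 8, 2, 5]
r4 m[X9→φ2] = [378, 324, 486, 378]
r5 m[φ0→X2] = [2058, 2646, 2352, 2646]
r5 m[φ0→X12] = [224, 288, 256, 256]
r5 m[φ0→X11] = [75264, 41160, 65856, 63504]
r5 m[φ1→X12] = [42, 45, 48, 49]
r5 m[φ1→X9] = [10752, 9216, 13824, 10752]
r5 m[φ2→X9] = [7, 8, 2, 5]
r5 m[φ3→X12] = [2, 4, 4, 6]
r5 m[φ4→X2] = [4, 4, 8, 6]
r5 m[φ5→X2] = [5, 1, 4, 4]
r5 m[X2→φ0] = [20, 4, 32, 24]
r5 m[X2→φ4] = [1890, 486, 1728, 1944]
r5 m[X2→φ5] = [1512, 1944, 3456, 2916]
r5 m[X12→φ0] = [84, 180, 192, 294]
r5 m[X12→φ1] = [448, 1152, 1024, 1536]
r5 m[X12→φ3] = [9408, 12960, 12288, 12544]
r5 m[X11→φ0] = [1, 1, 1, 1]
r5 m[X9→φ1] = [7, 8, 2, 5]
r5 m[X9→φ2] = [378, 324, 486, 378]
r6 m[φ0→X2] = [2058, 2646, 2352, 2646]
r6 m[φ0→X12] = [224, 288, 256, 256]
r6 m[φ0→X11] = [75264, 41160, 65856, 63504]
r6 m[φ1→X12] = [42, 45, 48, 49]
r6 m[φ1→X9] = [10752, 9216, 13824, 10752]
r6 m[φ2→X9] = [7, 8, 2, 5]
r6 m[φ3→X12] = [2, 4, 4, 6]
r6 m[φ4→X2] = [4, 4, 8, 6]
r6 m[φ5→X2] = [5, 1, 4, 4]
r6 m[X2→φ0] = [20, 4, 32, 24]
r6 m[X2→φ4] = [10290, 2646, 9408, 10584]
r6 m[X2→φ5] = [8232, 10584, 18816, 15876]
r6 m[X12→φ0] = [84, 180, 192, 294]
r6 m[X12→φ1] = [448, 1152, 1024, 1536]
r6 m[X12→φ3] = [9408, 12960, 12288, 12544]
r6 m[X11→φ0] = [1, 1, 1, 1]
r6 m[X9→φ1] = [7, 8, 2, 5]
r6 m[X9→φ2] = [10752, 9216, 13824, 10752]
r7 m[φ0→X2] = [2058, 2646, 2352, 2646]
r7 m[φ0→X12] = [224, 288, 256, 256]
r7 m[φ0→X11] = [75264, 41160, 65856, 63504]
r7 m[φ1→X12] = [42, 45, 48, 49]
r7 m[φ1→X9] = [10752, 9216, 13824, 10752]
r7 m[φ2→X9] = [7, 8, 2, 5]
r7 m[φ3→X12] = [2, 4, 4, 6]
r7 m[φ4→X2] = [4, 4, 8, 6]
r7 m[φ5→X2] = [5, 1, 4, 4]
r7 m[X2→φ0] = [20, 4, 32, 24]
r7 m[X2→φ4] = [10290, 2646, 9408, 10584]
r7 m[X2→φ5] = [8232, 10584, 18816, 15876]
r7 m[X12→φ0] = [84, 180, 192, 294]
r7 m[X12→φ1] = [448, 1152, 1024, 1536]
r7 m[X12→φ3] = [9408, 12960, 12288, 12544]
r7 m[X11→φ0] = [1, 1, 1, 1]
r7 m[X9→φ1] = [7, 8, 2, 5]
r7 m[X9→φ2] = [10752, 9216, 13824, 10752]
fixed point reached at round 7
traceback from X2: (X2=2, X12=3, X11=0, X9=0), score=75264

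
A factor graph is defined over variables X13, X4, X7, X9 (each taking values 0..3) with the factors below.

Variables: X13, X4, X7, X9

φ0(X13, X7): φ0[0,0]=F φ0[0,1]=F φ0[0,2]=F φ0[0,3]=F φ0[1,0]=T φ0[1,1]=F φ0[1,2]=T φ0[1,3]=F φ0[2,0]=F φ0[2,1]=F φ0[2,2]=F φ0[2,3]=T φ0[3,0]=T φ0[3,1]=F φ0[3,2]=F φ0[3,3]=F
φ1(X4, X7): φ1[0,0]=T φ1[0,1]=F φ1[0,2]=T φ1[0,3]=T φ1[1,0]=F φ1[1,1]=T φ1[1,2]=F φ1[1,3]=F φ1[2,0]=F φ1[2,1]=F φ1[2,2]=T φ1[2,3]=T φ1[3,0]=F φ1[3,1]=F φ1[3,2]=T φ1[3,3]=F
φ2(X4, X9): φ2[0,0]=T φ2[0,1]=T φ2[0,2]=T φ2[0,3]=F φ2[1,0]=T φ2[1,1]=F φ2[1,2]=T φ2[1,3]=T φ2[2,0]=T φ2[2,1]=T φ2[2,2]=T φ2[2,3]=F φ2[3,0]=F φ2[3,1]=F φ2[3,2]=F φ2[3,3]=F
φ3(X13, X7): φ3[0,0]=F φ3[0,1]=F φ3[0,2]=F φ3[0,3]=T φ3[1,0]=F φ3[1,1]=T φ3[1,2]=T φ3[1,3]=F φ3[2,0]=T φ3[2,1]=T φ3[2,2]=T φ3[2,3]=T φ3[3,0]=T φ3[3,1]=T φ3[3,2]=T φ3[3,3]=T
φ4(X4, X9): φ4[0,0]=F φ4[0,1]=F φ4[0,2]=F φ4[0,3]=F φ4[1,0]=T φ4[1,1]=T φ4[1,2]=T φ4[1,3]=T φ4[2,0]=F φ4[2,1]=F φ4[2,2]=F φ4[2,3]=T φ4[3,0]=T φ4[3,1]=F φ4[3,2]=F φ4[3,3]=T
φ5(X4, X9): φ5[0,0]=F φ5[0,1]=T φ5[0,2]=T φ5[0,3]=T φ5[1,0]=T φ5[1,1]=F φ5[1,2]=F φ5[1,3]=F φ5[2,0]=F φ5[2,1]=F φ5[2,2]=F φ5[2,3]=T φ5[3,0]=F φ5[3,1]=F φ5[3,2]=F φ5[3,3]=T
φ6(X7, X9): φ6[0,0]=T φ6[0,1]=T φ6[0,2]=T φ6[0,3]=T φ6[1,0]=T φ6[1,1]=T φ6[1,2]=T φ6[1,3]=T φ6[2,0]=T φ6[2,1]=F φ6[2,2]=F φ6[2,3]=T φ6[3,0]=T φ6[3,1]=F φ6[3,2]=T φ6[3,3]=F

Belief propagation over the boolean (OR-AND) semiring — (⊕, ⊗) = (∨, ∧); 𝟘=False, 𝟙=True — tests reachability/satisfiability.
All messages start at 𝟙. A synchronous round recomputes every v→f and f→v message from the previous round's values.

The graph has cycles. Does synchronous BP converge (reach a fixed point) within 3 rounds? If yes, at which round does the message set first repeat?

NOT CONVERGED within 3 rounds

init: all messages = 𝟙 over 4 values
r1 m[φ0→X13] = [F, T, T, T]
r1 m[φ0→X7] = [T, F, T, T]
r1 m[φ1→X4] = [T, T, T, T]
r1 m[φ1→X7] = [T, T, T, T]
r1 m[φ2→X4] = [T, T, T, F]
r1 m[φ2→X9] = [T, T, T, T]
r1 m[φ3→X13] = [T, T, T, T]
r1 m[φ3→X7] = [T, T, T, T]
r1 m[φ4→X4] = [F, T, T, T]
r1 m[φ4→X9] = [T, T, T, T]
r1 m[φ5→X4] = [T, T, T, T]
r1 m[φ5→X9] = [T, T, T, T]
r1 m[φ6→X7] = [T, T, T, T]
r1 m[φ6→X9] = [T, T, T, T]
r1 m[X13→φ0] = [T, T, T, T]
r1 m[X13→φ3] = [T, T, T, T]
r1 m[X4→φ1] = [T, T, T, T]
r1 m[X4→φ2] = [T, T, T, T]
r1 m[X4→φ4] = [T, T, T, T]
r1 m[X4→φ5] = [T, T, T, T]
r1 m[X7→φ0] = [T, T, T, T]
r1 m[X7→φ1] = [T, T, T, T]
r1 m[X7→φ3] = [T, T, T, T]
r1 m[X7→φ6] = [T, T, T, T]
r1 m[X9→φ2] = [T, T, T, T]
r1 m[X9→φ4] = [T, T, T, T]
r1 m[X9→φ5] = [T, T, T, T]
r1 m[X9→φ6] = [T, T, T, T]
r2 m[φ0→X13] = [F, T, T, T]
r2 m[φ0→X7] = [T, F, T, T]
r2 m[φ1→X4] = [T, T, T, T]
r2 m[φ1→X7] = [T, T, T, T]
r2 m[φ2→X4] = [T, T, T, F]
r2 m[φ2→X9] = [T, T, T, T]
r2 m[φ3→X13] = [T, T, T, T]
r2 m[φ3→X7] = [T, T, T, T]
r2 m[φ4→X4] = [F, T, T, T]
r2 m[φ4→X9] = [T, T, T, T]
r2 m[φ5→X4] = [T, T, T, T]
r2 m[φ5→X9] = [T, T, T, T]
r2 m[φ6→X7] = [T, T, T, T]
r2 m[φ6→X9] = [T, T, T, T]
r2 m[X13→φ0] = [T, T, T, T]
r2 m[X13→φ3] = [F, T, T, T]
r2 m[X4→φ1] = [F, T, T, F]
r2 m[X4→φ2] = [F, T, T, T]
r2 m[X4→φ4] = [T, T, T, F]
r2 m[X4→φ5] = [F, T, T, F]
r2 m[X7→φ0] = [T, T, T, T]
r2 m[X7→φ1] = [T, F, T, T]
r2 m[X7→φ3] = [T, F, T, T]
r2 m[X7→φ6] = [T, F, T, T]
r2 m[X9→φ2] = [T, T, T, T]
r2 m[X9→φ4] = [T, T, T, T]
r2 m[X9→φ5] = [T, T, T, T]
r2 m[X9→φ6] = [T, T, T, T]
r3 m[φ0→X13] = [F, T, T, T]
r3 m[φ0→X7] = [T, F, T, T]
r3 m[φ1→X4] = [T, F, T, T]
r3 m[φ1→X7] = [F, T, T, T]
r3 m[φ2→X4] = [T, T, T, F]
r3 m[φ2→X9] = [T, T, T, T]
r3 m[φ3→X13] = [T, T, T, T]
r3 m[φ3→X7] = [T, T, T, T]
r3 m[φ4→X4] = [F, T, T, T]
r3 m[φ4→X9] = [T, T, T, T]
r3 m[φ5→X4] = [T, T, T, T]
r3 m[φ5→X9] = [T, F, F, T]
r3 m[φ6→X7] = [T, T, T, T]
r3 m[φ6→X9] = [T, T, T, T]
r3 m[X13→φ0] = [T, T, T, T]
r3 m[X13→φ3] = [F, T, T, T]
r3 m[X4→φ1] = [F, T, T, F]
r3 m[X4→φ2] = [F, T, T, T]
r3 m[X4→φ4] = [T, T, T, F]
r3 m[X4→φ5] = [F, T, T, F]
r3 m[X7→φ0] = [T, T, T, T]
r3 m[X7→φ1] = [T, F, T, T]
r3 m[X7→φ3] = [T, F, T, T]
r3 m[X7→φ6] = [T, F, T, T]
r3 m[X9→φ2] = [T, T, T, T]
r3 m[X9→φ4] = [T, T, T, T]
r3 m[X9→φ5] = [T, T, T, T]
r3 m[X9→φ6] = [T, T, T, T]
no fixed point within 3 rounds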